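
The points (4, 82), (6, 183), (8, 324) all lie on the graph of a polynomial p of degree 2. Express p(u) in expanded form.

p(u) = 5u^2 + (1/2)u

Using the Lagrange interpolation formula with nodes 4, 6, 8:
  L_0(u) = (u - 6)(u - 8) / 8
  L_1(u) = (u - 4)(u - 8) / -4
  L_2(u) = (u - 4)(u - 6) / 8
Then p(u) = 82·L_0(u) + 183·L_1(u) + 324·L_2(u).
Expanding and collecting terms gives p(u) = 5u^2 + (1/2)u.
Check: p(6) = 183. ✓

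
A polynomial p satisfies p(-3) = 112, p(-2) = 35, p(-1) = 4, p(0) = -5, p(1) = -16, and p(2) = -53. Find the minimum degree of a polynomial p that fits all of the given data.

Forward differences of the values at n = -3, -2, -1, 0, 1, 2:
  p  : 112  35  4  -5  -16  -53
  Δ  : -77  -31  -9  -11  -37
  Δ^2: 46  22  -2  -26
  Δ^3: -24  -24  -24
  Δ^4: 0  0
  Δ^5: 0
The third differences are constant (-24) and nonzero, while all higher differences vanish, so the minimal degree is 3.

3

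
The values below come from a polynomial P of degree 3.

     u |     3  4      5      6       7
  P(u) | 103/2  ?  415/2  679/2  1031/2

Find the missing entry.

227/2

The 4 known points determine the degree-3 polynomial uniquely.
Write P(u) = au^3 + bu^2 + cu + d. Substituting each data point gives a linear system:
  27a + 9b + 3c + d = 103/2
  125a + 25b + 5c + d = 415/2
  216a + 36b + 6c + d = 679/2
  343a + 49b + 7c + d = 1031/2
Solving the system yields a = 1, b = 4, c = -3, d = -5/2.
So P(u) = u^3 + 4u^2 - 3u - 5/2.
Then P(4) = 227/2.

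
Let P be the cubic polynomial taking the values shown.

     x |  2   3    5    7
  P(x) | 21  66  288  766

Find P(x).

Write P(x) = ax^3 + bx^2 + cx + d. Substituting each data point gives a linear system:
  8a + 4b + 2c + d = 21
  27a + 9b + 3c + d = 66
  125a + 25b + 5c + d = 288
  343a + 49b + 7c + d = 766
Solving the system yields a = 2, b = 2, c = -3, d = 3.
So P(x) = 2x^3 + 2x^2 - 3x + 3.
Check: P(3) = 66. ✓

P(x) = 2x^3 + 2x^2 - 3x + 3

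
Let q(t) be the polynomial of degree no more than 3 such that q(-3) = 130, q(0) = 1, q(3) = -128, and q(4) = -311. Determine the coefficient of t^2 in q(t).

Write q(t) = at^3 + bt^2 + ct + d. Substituting each data point gives a linear system:
  -27a + 9b - 3c + d = 130
  d = 1
  27a + 9b + 3c + d = -128
  64a + 16b + 4c + d = -311
Solving the system yields a = -5, b = 0, c = 2, d = 1.
So q(t) = -5t³ + 2t + 1.
The coefficient of t^2 is 0.

0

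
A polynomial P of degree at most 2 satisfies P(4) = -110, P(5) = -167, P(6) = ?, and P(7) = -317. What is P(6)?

The 3 known points determine the degree-2 polynomial uniquely.
Write P(u) = au^2 + bu + c. Substituting each data point gives a linear system:
  16a + 4b + c = -110
  25a + 5b + c = -167
  49a + 7b + c = -317
Solving the system yields a = -6, b = -3, c = -2.
So P(u) = -6u^2 - 3u - 2.
Then P(6) = -236.

-236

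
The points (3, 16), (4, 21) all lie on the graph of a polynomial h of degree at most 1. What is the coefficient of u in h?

5

Write h(u) = au + b. Substituting each data point gives a linear system:
  3a + b = 16
  4a + b = 21
Solving the system yields a = 5, b = 1.
So h(u) = 5u + 1.
The leading coefficient is 5.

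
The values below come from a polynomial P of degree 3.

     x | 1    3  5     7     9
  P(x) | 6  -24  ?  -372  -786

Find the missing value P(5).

The 4 known points determine the degree-3 polynomial uniquely.
Write P(x) = ax^3 + bx^2 + cx + d. Substituting each data point gives a linear system:
  a + b + c + d = 6
  27a + 9b + 3c + d = -24
  343a + 49b + 7c + d = -372
  729a + 81b + 9c + d = -786
Solving the system yields a = -1, b = -1, c = 2, d = 6.
So P(x) = -x^3 - x^2 + 2x + 6.
Then P(5) = -134.

-134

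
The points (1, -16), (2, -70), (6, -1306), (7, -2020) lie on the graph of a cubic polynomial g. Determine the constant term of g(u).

-4

Write g(u) = au^3 + bu^2 + cu + d. Substituting each data point gives a linear system:
  a + b + c + d = -16
  8a + 4b + 2c + d = -70
  216a + 36b + 6c + d = -1306
  343a + 49b + 7c + d = -2020
Solving the system yields a = -5, b = -6, c = -1, d = -4.
So g(u) = -5u^3 - 6u^2 - u - 4.
The constant term is -4.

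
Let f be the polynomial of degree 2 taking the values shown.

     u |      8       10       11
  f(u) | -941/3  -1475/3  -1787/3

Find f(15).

Using the Lagrange interpolation formula with nodes 8, 10, 11:
  L_0(u) = (u - 10)(u - 11) / 6
  L_1(u) = (u - 8)(u - 11) / -2
  L_2(u) = (u - 8)(u - 10) / 3
Then f(u) = -941/3·L_0(u) - 1475/3·L_1(u) - 1787/3·L_2(u).
Expanding and collecting terms gives f(u) = -5u^2 + u - 5/3.
Evaluating at u = 15: f(15) = -3335/3.

-3335/3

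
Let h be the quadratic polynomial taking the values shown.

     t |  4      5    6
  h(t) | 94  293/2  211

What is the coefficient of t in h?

-3/2

Write h(t) = at^2 + bt + c. Substituting each data point gives a linear system:
  16a + 4b + c = 94
  25a + 5b + c = 293/2
  36a + 6b + c = 211
Solving the system yields a = 6, b = -3/2, c = 4.
So h(t) = 6t^2 - (3/2)t + 4.
The coefficient of t is -3/2.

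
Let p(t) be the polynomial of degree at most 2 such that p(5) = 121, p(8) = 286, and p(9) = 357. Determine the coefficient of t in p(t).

3

Write p(t) = at^2 + bt + c. Substituting each data point gives a linear system:
  25a + 5b + c = 121
  64a + 8b + c = 286
  81a + 9b + c = 357
Solving the system yields a = 4, b = 3, c = 6.
So p(t) = 4t^2 + 3t + 6.
The coefficient of t is 3.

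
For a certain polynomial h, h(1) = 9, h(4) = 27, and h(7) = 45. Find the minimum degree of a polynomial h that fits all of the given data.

1

Forward differences of the values at t = 1, 4, 7:
  h  : 9  27  45
  Δ  : 18  18
  Δ^2: 0
The first differences are constant (18) and nonzero, while all higher differences vanish, so the minimal degree is 1.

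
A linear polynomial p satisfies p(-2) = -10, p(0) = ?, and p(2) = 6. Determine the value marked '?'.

-2

On equispaced nodes a degree-1 polynomial has vanishing second forward difference, so
  p(-2) - 2·p(0) + p(2) = 0.
Substituting the known values and solving for p(0):
  -2·p(0) = 4
  p(0) = -2.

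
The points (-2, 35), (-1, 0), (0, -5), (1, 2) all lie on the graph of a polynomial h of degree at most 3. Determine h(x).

h(x) = -3x^3 + 6x^2 + 4x - 5

Write h(x) = ax^3 + bx^2 + cx + d. Substituting each data point gives a linear system:
  -8a + 4b - 2c + d = 35
  -a + b - c + d = 0
  d = -5
  a + b + c + d = 2
Solving the system yields a = -3, b = 6, c = 4, d = -5.
So h(x) = -3x^3 + 6x^2 + 4x - 5.
Check: h(0) = -5. ✓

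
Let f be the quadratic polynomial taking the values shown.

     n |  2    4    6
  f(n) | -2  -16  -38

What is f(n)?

Write f(n) = an^2 + bn + c. Substituting each data point gives a linear system:
  4a + 2b + c = -2
  16a + 4b + c = -16
  36a + 6b + c = -38
Solving the system yields a = -1, b = -1, c = 4.
So f(n) = -n² - n + 4.
Check: f(6) = -38. ✓

f(n) = -n^2 - n + 4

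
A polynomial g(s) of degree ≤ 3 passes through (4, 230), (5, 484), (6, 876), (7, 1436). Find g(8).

2194

Forward differences of the values at s = 4, 5, 6, 7:
  g  : 230  484  876  1436
  Δ  : 254  392  560
  Δ^2: 138  168
  Δ^3: 30
The third differences are constant, confirming degree 3.
Interpolating (Newton forward form) and evaluating at s = 8 gives g(8) = 2194.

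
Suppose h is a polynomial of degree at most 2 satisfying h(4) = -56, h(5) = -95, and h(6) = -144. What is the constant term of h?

Write h(u) = au^2 + bu + c. Substituting each data point gives a linear system:
  16a + 4b + c = -56
  25a + 5b + c = -95
  36a + 6b + c = -144
Solving the system yields a = -5, b = 6, c = 0.
So h(u) = -5u^2 + 6u.
The constant term is 0.

0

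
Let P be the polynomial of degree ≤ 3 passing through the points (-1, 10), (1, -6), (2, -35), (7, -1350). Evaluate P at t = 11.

-5246

Write P(t) = at^3 + bt^2 + ct + d. Substituting each data point gives a linear system:
  -a + b - c + d = 10
  a + b + c + d = -6
  8a + 4b + 2c + d = -35
  343a + 49b + 7c + d = -1350
Solving the system yields a = -4, b = 1, c = -4, d = 1.
So P(t) = -4t^3 + t^2 - 4t + 1.
Then P(11) = -5246.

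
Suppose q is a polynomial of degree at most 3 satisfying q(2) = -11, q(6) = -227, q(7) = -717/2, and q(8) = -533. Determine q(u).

Write q(u) = au^3 + bu^2 + cu + d. Substituting each data point gives a linear system:
  8a + 4b + 2c + d = -11
  216a + 36b + 6c + d = -227
  343a + 49b + 7c + d = -717/2
  512a + 64b + 8c + d = -533
Solving the system yields a = -1, b = -1/2, c = 2, d = -5.
So q(u) = -u³ - (1/2)u² + 2u - 5.
Check: q(7) = -717/2. ✓

q(u) = -u^3 - (1/2)u^2 + 2u - 5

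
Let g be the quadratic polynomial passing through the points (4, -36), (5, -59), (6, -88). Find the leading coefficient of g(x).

-3

Write g(x) = ax^2 + bx + c. Substituting each data point gives a linear system:
  16a + 4b + c = -36
  25a + 5b + c = -59
  36a + 6b + c = -88
Solving the system yields a = -3, b = 4, c = -4.
So g(x) = -3x^2 + 4x - 4.
The leading coefficient is -3.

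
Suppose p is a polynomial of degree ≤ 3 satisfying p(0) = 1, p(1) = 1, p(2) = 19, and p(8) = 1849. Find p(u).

Using the Lagrange interpolation formula with nodes 0, 1, 2, 8:
  L_0(u) = (u - 1)(u - 2)(u - 8) / -16
  L_1(u) = u(u - 2)(u - 8) / 7
  L_2(u) = u(u - 1)(u - 8) / -12
  L_3(u) = u(u - 1)(u - 2) / 336
Then p(u) = 1·L_0(u) + 1·L_1(u) + 19·L_2(u) + 1849·L_3(u).
Expanding and collecting terms gives p(u) = 4u^3 - 3u^2 - u + 1.
Check: p(2) = 19. ✓

p(u) = 4u^3 - 3u^2 - u + 1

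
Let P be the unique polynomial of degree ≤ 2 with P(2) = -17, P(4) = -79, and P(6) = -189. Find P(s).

P(s) = -6s^2 + 5s - 3

Using the Lagrange interpolation formula with nodes 2, 4, 6:
  L_0(s) = (s - 4)(s - 6) / 8
  L_1(s) = (s - 2)(s - 6) / -4
  L_2(s) = (s - 2)(s - 4) / 8
Then P(s) = -17·L_0(s) - 79·L_1(s) - 189·L_2(s).
Expanding and collecting terms gives P(s) = -6s^2 + 5s - 3.
Check: P(2) = -17. ✓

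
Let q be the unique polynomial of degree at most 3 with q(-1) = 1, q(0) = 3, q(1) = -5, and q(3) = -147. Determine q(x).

Write q(x) = ax^3 + bx^2 + cx + d. Substituting each data point gives a linear system:
  -a + b - c + d = 1
  d = 3
  a + b + c + d = -5
  27a + 9b + 3c + d = -147
Solving the system yields a = -4, b = -5, c = 1, d = 3.
So q(x) = -4x^3 - 5x^2 + x + 3.
Check: q(0) = 3. ✓

q(x) = -4x^3 - 5x^2 + x + 3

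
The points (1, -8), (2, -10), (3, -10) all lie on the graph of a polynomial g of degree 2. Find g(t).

g(t) = t^2 - 5t - 4

Using the Lagrange interpolation formula with nodes 1, 2, 3:
  L_0(t) = (t - 2)(t - 3) / 2
  L_1(t) = (t - 1)(t - 3) / -1
  L_2(t) = (t - 1)(t - 2) / 2
Then g(t) = -8·L_0(t) - 10·L_1(t) - 10·L_2(t).
Expanding and collecting terms gives g(t) = t^2 - 5t - 4.
Check: g(1) = -8. ✓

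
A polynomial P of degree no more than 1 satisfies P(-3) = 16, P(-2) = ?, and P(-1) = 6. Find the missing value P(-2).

On equispaced nodes a degree-1 polynomial has vanishing second forward difference, so
  P(-3) - 2·P(-2) + P(-1) = 0.
Substituting the known values and solving for P(-2):
  -2·P(-2) = -22
  P(-2) = 11.

11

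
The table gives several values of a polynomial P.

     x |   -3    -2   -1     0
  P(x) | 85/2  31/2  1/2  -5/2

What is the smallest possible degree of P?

2

Forward differences of the values at x = -3, -2, -1, 0:
  P  : 85/2  31/2  1/2  -5/2
  Δ  : -27  -15  -3
  Δ^2: 12  12
  Δ^3: 0
The second differences are constant (12) and nonzero, while all higher differences vanish, so the minimal degree is 2.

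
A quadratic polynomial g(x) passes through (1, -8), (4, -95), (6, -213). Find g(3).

Using the Lagrange interpolation formula with nodes 1, 4, 6:
  L_0(x) = (x - 4)(x - 6) / 15
  L_1(x) = (x - 1)(x - 6) / -6
  L_2(x) = (x - 1)(x - 4) / 10
Then g(x) = -8·L_0(x) - 95·L_1(x) - 213·L_2(x).
Expanding and collecting terms gives g(x) = -6x^2 + x - 3.
Evaluating at x = 3: g(3) = -54.

-54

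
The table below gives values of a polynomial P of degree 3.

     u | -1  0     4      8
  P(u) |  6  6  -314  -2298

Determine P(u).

P(u) = -4u^3 - 4u^2 + 6

Using the Lagrange interpolation formula with nodes -1, 0, 4, 8:
  L_0(u) = u(u - 4)(u - 8) / -45
  L_1(u) = (u + 1)(u - 4)(u - 8) / 32
  L_2(u) = (u + 1)u(u - 8) / -80
  L_3(u) = (u + 1)u(u - 4) / 288
Then P(u) = 6·L_0(u) + 6·L_1(u) - 314·L_2(u) - 2298·L_3(u).
Expanding and collecting terms gives P(u) = -4u^3 - 4u^2 + 6.
Check: P(4) = -314. ✓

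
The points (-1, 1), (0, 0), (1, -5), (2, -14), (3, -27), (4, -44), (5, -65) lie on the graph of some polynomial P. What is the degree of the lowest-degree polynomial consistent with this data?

Forward differences of the values at n = -1, 0, 1, 2, 3, 4, 5:
  P  : 1  0  -5  -14  -27  -44  -65
  Δ  : -1  -5  -9  -13  -17  -21
  Δ^2: -4  -4  -4  -4  -4
  Δ^3: 0  0  0  0
  Δ^4: 0  0  0
  Δ^5: 0  0
  Δ^6: 0
The second differences are constant (-4) and nonzero, while all higher differences vanish, so the minimal degree is 2.

2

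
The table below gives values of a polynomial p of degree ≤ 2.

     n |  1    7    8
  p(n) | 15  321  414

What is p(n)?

Using the Lagrange interpolation formula with nodes 1, 7, 8:
  L_0(n) = (n - 7)(n - 8) / 42
  L_1(n) = (n - 1)(n - 8) / -6
  L_2(n) = (n - 1)(n - 7) / 7
Then p(n) = 15·L_0(n) + 321·L_1(n) + 414·L_2(n).
Expanding and collecting terms gives p(n) = 6n^2 + 3n + 6.
Check: p(8) = 414. ✓

p(n) = 6n^2 + 3n + 6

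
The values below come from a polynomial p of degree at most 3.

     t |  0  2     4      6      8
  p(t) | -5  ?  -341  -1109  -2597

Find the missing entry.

On equispaced nodes a degree-3 polynomial has vanishing fourth forward difference, so
  p(0) - 4·p(2) + 6·p(4) - 4·p(6) + p(8) = 0.
Substituting the known values and solving for p(2):
  -4·p(2) = 212
  p(2) = -53.

-53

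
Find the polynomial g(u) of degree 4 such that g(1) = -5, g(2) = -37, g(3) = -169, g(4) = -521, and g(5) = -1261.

Using the Lagrange interpolation formula with nodes 1, 2, 3, 4, 5:
  L_0(u) = (u - 2)(u - 3)(u - 4)(u - 5) / 24
  L_1(u) = (u - 1)(u - 3)(u - 4)(u - 5) / -6
  L_2(u) = (u - 1)(u - 2)(u - 4)(u - 5) / 4
  L_3(u) = (u - 1)(u - 2)(u - 3)(u - 5) / -6
  L_4(u) = (u - 1)(u - 2)(u - 3)(u - 4) / 24
Then g(u) = -5·L_0(u) - 37·L_1(u) - 169·L_2(u) - 521·L_3(u) - 1261·L_4(u).
Expanding and collecting terms gives g(u) = -2u^4 - 2u - 1.
Check: g(1) = -5. ✓

g(u) = -2u^4 - 2u - 1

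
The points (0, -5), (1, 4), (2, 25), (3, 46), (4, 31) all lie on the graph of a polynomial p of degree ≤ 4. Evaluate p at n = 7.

Forward differences of the values at n = 0, 1, 2, 3, 4:
  p  : -5  4  25  46  31
  Δ  : 9  21  21  -15
  Δ^2: 12  0  -36
  Δ^3: -12  -36
  Δ^4: -24
The fourth differences are constant, confirming degree 4.
Interpolating (Newton forward form) and evaluating at n = 7 gives p(7) = -950.

-950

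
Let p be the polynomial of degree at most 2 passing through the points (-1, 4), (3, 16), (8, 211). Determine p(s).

Using the Lagrange interpolation formula with nodes -1, 3, 8:
  L_0(s) = (s - 3)(s - 8) / 36
  L_1(s) = (s + 1)(s - 8) / -20
  L_2(s) = (s + 1)(s - 3) / 45
Then p(s) = 4·L_0(s) + 16·L_1(s) + 211·L_2(s).
Expanding and collecting terms gives p(s) = 4s^2 - 5s - 5.
Check: p(8) = 211. ✓

p(s) = 4s^2 - 5s - 5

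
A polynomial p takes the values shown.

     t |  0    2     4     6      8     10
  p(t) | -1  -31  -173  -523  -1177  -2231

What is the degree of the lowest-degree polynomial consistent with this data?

3

Forward differences of the values at t = 0, 2, 4, 6, 8, 10:
  p  : -1  -31  -173  -523  -1177  -2231
  Δ  : -30  -142  -350  -654  -1054
  Δ^2: -112  -208  -304  -400
  Δ^3: -96  -96  -96
  Δ^4: 0  0
  Δ^5: 0
The third differences are constant (-96) and nonzero, while all higher differences vanish, so the minimal degree is 3.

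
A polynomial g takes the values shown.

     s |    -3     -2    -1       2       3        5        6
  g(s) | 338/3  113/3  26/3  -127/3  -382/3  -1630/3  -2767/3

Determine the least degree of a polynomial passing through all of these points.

3

Divided differences on the nodes -3, -2, -1, 2, 3, 5, 6:
  order 0: 338/3  113/3  26/3  -127/3  -382/3  -1630/3  -2767/3
  order 1: -75  -29  -17  -85  -208  -379
  order 2: 23  3  -17  -41  -57
  order 3: -4  -4  -4  -4
  order 4: 0  0  0
  order 5: 0  0
  order 6: 0
The order-3 divided differences are all -4 (nonzero) and every higher order vanishes, so the data lies on a polynomial of degree exactly 3.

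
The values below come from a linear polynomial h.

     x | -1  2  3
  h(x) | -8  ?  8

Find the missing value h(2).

4

The 2 known points determine the degree-1 polynomial uniquely.
Write h(x) = ax + b. Substituting each data point gives a linear system:
  -a + b = -8
  3a + b = 8
Solving the system yields a = 4, b = -4.
So h(x) = 4x - 4.
Then h(2) = 4.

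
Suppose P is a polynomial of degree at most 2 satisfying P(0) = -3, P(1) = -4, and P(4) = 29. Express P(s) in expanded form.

P(s) = 3s^2 - 4s - 3

Write P(s) = as^2 + bs + c. Substituting each data point gives a linear system:
  c = -3
  a + b + c = -4
  16a + 4b + c = 29
Solving the system yields a = 3, b = -4, c = -3.
So P(s) = 3s² - 4s - 3.
Check: P(4) = 29. ✓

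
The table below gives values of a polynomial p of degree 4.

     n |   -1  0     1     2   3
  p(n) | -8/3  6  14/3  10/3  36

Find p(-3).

Forward differences of the values at n = -1, 0, 1, 2, 3:
  p  : -8/3  6  14/3  10/3  36
  Δ  : 26/3  -4/3  -4/3  98/3
  Δ^2: -10  0  34
  Δ^3: 10  34
  Δ^4: 24
The fourth differences are constant, confirming degree 4.
Interpolating (Newton forward form) and evaluating at n = -3 gives p(-3) = 30.

30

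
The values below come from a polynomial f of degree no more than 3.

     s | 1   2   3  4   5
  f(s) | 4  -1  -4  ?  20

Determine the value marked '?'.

On equispaced nodes a degree-3 polynomial has vanishing fourth forward difference, so
  f(1) - 4·f(2) + 6·f(3) - 4·f(4) + f(5) = 0.
Substituting the known values and solving for f(4):
  -4·f(4) = -4
  f(4) = 1.

1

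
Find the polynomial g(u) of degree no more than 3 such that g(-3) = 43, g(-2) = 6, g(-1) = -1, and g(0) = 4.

Write g(u) = au^3 + bu^2 + cu + d. Substituting each data point gives a linear system:
  -27a + 9b - 3c + d = 43
  -8a + 4b - 2c + d = 6
  -a + b - c + d = -1
  d = 4
Solving the system yields a = -3, b = -3, c = 5, d = 4.
So g(u) = -3u^3 - 3u^2 + 5u + 4.
Check: g(-3) = 43. ✓

g(u) = -3u^3 - 3u^2 + 5u + 4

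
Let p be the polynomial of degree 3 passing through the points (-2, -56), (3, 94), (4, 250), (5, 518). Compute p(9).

Using the Lagrange interpolation formula with nodes -2, 3, 4, 5:
  L_0(t) = (t - 3)(t - 4)(t - 5) / -210
  L_1(t) = (t + 2)(t - 4)(t - 5) / 10
  L_2(t) = (t + 2)(t - 3)(t - 5) / -6
  L_3(t) = (t + 2)(t - 3)(t - 4) / 14
Then p(t) = -56·L_0(t) + 94·L_1(t) + 250·L_2(t) + 518·L_3(t).
Expanding and collecting terms gives p(t) = 5t^3 - 4t^2 - t - 2.
Evaluating at t = 9: p(9) = 3310.

3310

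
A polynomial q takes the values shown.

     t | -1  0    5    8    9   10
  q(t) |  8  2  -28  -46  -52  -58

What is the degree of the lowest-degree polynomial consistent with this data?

Divided differences on the nodes -1, 0, 5, 8, 9, 10:
  order 0: 8  2  -28  -46  -52  -58
  order 1: -6  -6  -6  -6  -6
  order 2: 0  0  0  0
  order 3: 0  0  0
  order 4: 0  0
  order 5: 0
The order-1 divided differences are all -6 (nonzero) and every higher order vanishes, so the data lies on a polynomial of degree exactly 1.

1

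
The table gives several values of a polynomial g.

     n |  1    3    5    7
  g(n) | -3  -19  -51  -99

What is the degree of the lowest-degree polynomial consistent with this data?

2

Forward differences of the values at n = 1, 3, 5, 7:
  g  : -3  -19  -51  -99
  Δ  : -16  -32  -48
  Δ^2: -16  -16
  Δ^3: 0
The second differences are constant (-16) and nonzero, while all higher differences vanish, so the minimal degree is 2.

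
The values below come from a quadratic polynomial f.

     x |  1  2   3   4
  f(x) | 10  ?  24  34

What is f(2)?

The 3 known points determine the degree-2 polynomial uniquely.
Write f(x) = ax^2 + bx + c. Substituting each data point gives a linear system:
  a + b + c = 10
  9a + 3b + c = 24
  16a + 4b + c = 34
Solving the system yields a = 1, b = 3, c = 6.
So f(x) = x^2 + 3x + 6.
Then f(2) = 16.

16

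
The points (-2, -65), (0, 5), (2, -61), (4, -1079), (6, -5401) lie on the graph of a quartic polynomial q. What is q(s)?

Write q(s) = as^4 + bs^3 + cs^2 + ds + e. Substituting each data point gives a linear system:
  16a - 8b + 4c - 2d + e = -65
  e = 5
  16a + 8b + 4c + 2d + e = -61
  256a + 64b + 16c + 4d + e = -1079
  1296a + 216b + 36c + 6d + e = -5401
Solving the system yields a = -4, b = -1, c = -1, d = 5, e = 5.
So q(s) = -4s⁴ - s³ - s² + 5s + 5.
Check: q(0) = 5. ✓

q(s) = -4s^4 - s^3 - s^2 + 5s + 5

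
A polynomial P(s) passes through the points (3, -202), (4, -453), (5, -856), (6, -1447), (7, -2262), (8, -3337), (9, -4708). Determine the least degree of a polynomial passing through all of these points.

Forward differences of the values at s = 3, 4, 5, 6, 7, 8, 9:
  P  : -202  -453  -856  -1447  -2262  -3337  -4708
  Δ  : -251  -403  -591  -815  -1075  -1371
  Δ^2: -152  -188  -224  -260  -296
  Δ^3: -36  -36  -36  -36
  Δ^4: 0  0  0
  Δ^5: 0  0
  Δ^6: 0
The third differences are constant (-36) and nonzero, while all higher differences vanish, so the minimal degree is 3.

3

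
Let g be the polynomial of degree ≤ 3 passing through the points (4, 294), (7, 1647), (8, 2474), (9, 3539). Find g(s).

g(s) = 5s^3 - s^2 - 3s + 2

Write g(s) = as^3 + bs^2 + cs + d. Substituting each data point gives a linear system:
  64a + 16b + 4c + d = 294
  343a + 49b + 7c + d = 1647
  512a + 64b + 8c + d = 2474
  729a + 81b + 9c + d = 3539
Solving the system yields a = 5, b = -1, c = -3, d = 2.
So g(s) = 5s³ - s² - 3s + 2.
Check: g(8) = 2474. ✓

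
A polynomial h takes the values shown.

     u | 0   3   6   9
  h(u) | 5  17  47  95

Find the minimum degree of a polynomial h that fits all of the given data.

2

Forward differences of the values at u = 0, 3, 6, 9:
  h  : 5  17  47  95
  Δ  : 12  30  48
  Δ^2: 18  18
  Δ^3: 0
The second differences are constant (18) and nonzero, while all higher differences vanish, so the minimal degree is 2.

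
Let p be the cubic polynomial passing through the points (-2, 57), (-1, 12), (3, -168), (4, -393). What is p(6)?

-1311

Write p(t) = at^3 + bt^2 + ct + d. Substituting each data point gives a linear system:
  -8a + 4b - 2c + d = 57
  -a + b - c + d = 12
  27a + 9b + 3c + d = -168
  64a + 16b + 4c + d = -393
Solving the system yields a = -6, b = 0, c = -3, d = 3.
So p(t) = -6t³ - 3t + 3.
Then p(6) = -1311.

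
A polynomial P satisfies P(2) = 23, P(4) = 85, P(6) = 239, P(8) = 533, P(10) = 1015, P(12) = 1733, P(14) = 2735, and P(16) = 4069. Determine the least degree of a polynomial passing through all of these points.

Forward differences of the values at s = 2, 4, 6, 8, 10, 12, 14, 16:
  P  : 23  85  239  533  1015  1733  2735  4069
  Δ  : 62  154  294  482  718  1002  1334
  Δ^2: 92  140  188  236  284  332
  Δ^3: 48  48  48  48  48
  Δ^4: 0  0  0  0
  Δ^5: 0  0  0
  Δ^6: 0  0
  Δ^7: 0
The third differences are constant (48) and nonzero, while all higher differences vanish, so the minimal degree is 3.

3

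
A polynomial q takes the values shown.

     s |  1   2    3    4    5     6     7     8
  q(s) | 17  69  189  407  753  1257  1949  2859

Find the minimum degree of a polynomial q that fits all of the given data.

3

Forward differences of the values at s = 1, 2, 3, 4, 5, 6, 7, 8:
  q  : 17  69  189  407  753  1257  1949  2859
  Δ  : 52  120  218  346  504  692  910
  Δ^2: 68  98  128  158  188  218
  Δ^3: 30  30  30  30  30
  Δ^4: 0  0  0  0
  Δ^5: 0  0  0
  Δ^6: 0  0
  Δ^7: 0
The third differences are constant (30) and nonzero, while all higher differences vanish, so the minimal degree is 3.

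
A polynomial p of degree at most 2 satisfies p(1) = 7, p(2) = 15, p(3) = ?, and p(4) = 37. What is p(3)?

On equispaced nodes a degree-2 polynomial has vanishing third forward difference, so
  - p(1) + 3·p(2) - 3·p(3) + p(4) = 0.
Substituting the known values and solving for p(3):
  -3·p(3) = -75
  p(3) = 25.

25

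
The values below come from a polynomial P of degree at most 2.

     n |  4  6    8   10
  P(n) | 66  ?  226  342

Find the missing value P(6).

134

On equispaced nodes a degree-2 polynomial has vanishing third forward difference, so
  - P(4) + 3·P(6) - 3·P(8) + P(10) = 0.
Substituting the known values and solving for P(6):
  3·P(6) = 402
  P(6) = 134.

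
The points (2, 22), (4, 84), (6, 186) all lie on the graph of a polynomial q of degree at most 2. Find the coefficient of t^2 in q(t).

Write q(t) = at^2 + bt + c. Substituting each data point gives a linear system:
  4a + 2b + c = 22
  16a + 4b + c = 84
  36a + 6b + c = 186
Solving the system yields a = 5, b = 1, c = 0.
So q(t) = 5t^2 + t.
The leading coefficient is 5.

5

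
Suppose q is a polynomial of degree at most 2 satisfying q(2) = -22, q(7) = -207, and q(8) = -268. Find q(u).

Write q(u) = au^2 + bu + c. Substituting each data point gives a linear system:
  4a + 2b + c = -22
  49a + 7b + c = -207
  64a + 8b + c = -268
Solving the system yields a = -4, b = -1, c = -4.
So q(u) = -4u² - u - 4.
Check: q(2) = -22. ✓

q(u) = -4u^2 - u - 4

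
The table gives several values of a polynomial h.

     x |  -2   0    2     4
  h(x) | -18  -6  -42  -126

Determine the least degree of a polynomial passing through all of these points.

2

Forward differences of the values at x = -2, 0, 2, 4:
  h  : -18  -6  -42  -126
  Δ  : 12  -36  -84
  Δ^2: -48  -48
  Δ^3: 0
The second differences are constant (-48) and nonzero, while all higher differences vanish, so the minimal degree is 2.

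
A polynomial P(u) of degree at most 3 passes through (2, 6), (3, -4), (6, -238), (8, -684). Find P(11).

-2028

Write P(u) = au^3 + bu^2 + cu + d. Substituting each data point gives a linear system:
  8a + 4b + 2c + d = 6
  27a + 9b + 3c + d = -4
  216a + 36b + 6c + d = -238
  512a + 64b + 8c + d = -684
Solving the system yields a = -2, b = 5, c = 3, d = -4.
So P(u) = -2u^3 + 5u^2 + 3u - 4.
Then P(11) = -2028.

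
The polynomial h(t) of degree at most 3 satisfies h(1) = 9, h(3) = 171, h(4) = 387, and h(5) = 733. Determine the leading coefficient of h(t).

5

Write h(t) = at^3 + bt^2 + ct + d. Substituting each data point gives a linear system:
  a + b + c + d = 9
  27a + 9b + 3c + d = 171
  64a + 16b + 4c + d = 387
  125a + 25b + 5c + d = 733
Solving the system yields a = 5, b = 5, c = -4, d = 3.
So h(t) = 5t^3 + 5t^2 - 4t + 3.
The leading coefficient is 5.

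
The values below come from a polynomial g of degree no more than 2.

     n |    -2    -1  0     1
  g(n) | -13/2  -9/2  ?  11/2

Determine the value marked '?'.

-1/2

The 3 known points determine the degree-2 polynomial uniquely.
Write g(n) = an^2 + bn + c. Substituting each data point gives a linear system:
  4a - 2b + c = -13/2
  a - b + c = -9/2
  a + b + c = 11/2
Solving the system yields a = 1, b = 5, c = -1/2.
So g(n) = n² + 5n - 1/2.
Then g(0) = -1/2.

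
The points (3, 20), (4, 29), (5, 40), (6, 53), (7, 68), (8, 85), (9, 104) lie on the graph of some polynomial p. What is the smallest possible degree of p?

Forward differences of the values at u = 3, 4, 5, 6, 7, 8, 9:
  p  : 20  29  40  53  68  85  104
  Δ  : 9  11  13  15  17  19
  Δ^2: 2  2  2  2  2
  Δ^3: 0  0  0  0
  Δ^4: 0  0  0
  Δ^5: 0  0
  Δ^6: 0
The second differences are constant (2) and nonzero, while all higher differences vanish, so the minimal degree is 2.

2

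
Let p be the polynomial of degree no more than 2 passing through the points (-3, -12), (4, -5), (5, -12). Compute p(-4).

-21

Write p(t) = at^2 + bt + c. Substituting each data point gives a linear system:
  9a - 3b + c = -12
  16a + 4b + c = -5
  25a + 5b + c = -12
Solving the system yields a = -1, b = 2, c = 3.
So p(t) = -t² + 2t + 3.
Then p(-4) = -21.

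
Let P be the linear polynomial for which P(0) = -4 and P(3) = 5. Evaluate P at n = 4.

8

Write P(n) = an + b. Substituting each data point gives a linear system:
  b = -4
  3a + b = 5
Solving the system yields a = 3, b = -4.
So P(n) = 3n - 4.
Then P(4) = 8.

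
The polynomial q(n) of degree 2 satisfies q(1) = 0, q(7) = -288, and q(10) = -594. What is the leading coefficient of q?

-6

Write q(n) = an^2 + bn + c. Substituting each data point gives a linear system:
  a + b + c = 0
  49a + 7b + c = -288
  100a + 10b + c = -594
Solving the system yields a = -6, b = 0, c = 6.
So q(n) = -6n^2 + 6.
The leading coefficient is -6.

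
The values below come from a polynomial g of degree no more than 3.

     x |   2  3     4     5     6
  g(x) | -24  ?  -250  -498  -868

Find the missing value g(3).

On equispaced nodes a degree-3 polynomial has vanishing fourth forward difference, so
  g(2) - 4·g(3) + 6·g(4) - 4·g(5) + g(6) = 0.
Substituting the known values and solving for g(3):
  -4·g(3) = 400
  g(3) = -100.

-100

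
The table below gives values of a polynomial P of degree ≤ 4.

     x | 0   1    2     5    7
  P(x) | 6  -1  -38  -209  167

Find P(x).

P(x) = x^4 - 6x^3 - 4x^2 + 2x + 6

Write P(x) = ax^4 + bx^3 + cx^2 + dx + e. Substituting each data point gives a linear system:
  e = 6
  a + b + c + d + e = -1
  16a + 8b + 4c + 2d + e = -38
  625a + 125b + 25c + 5d + e = -209
  2401a + 343b + 49c + 7d + e = 167
Solving the system yields a = 1, b = -6, c = -4, d = 2, e = 6.
So P(x) = x⁴ - 6x³ - 4x² + 2x + 6.
Check: P(5) = -209. ✓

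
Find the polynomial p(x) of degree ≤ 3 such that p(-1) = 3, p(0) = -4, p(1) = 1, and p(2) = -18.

p(x) = -6x^3 + 6x^2 + 5x - 4

Write p(x) = ax^3 + bx^2 + cx + d. Substituting each data point gives a linear system:
  -a + b - c + d = 3
  d = -4
  a + b + c + d = 1
  8a + 4b + 2c + d = -18
Solving the system yields a = -6, b = 6, c = 5, d = -4.
So p(x) = -6x^3 + 6x^2 + 5x - 4.
Check: p(-1) = 3. ✓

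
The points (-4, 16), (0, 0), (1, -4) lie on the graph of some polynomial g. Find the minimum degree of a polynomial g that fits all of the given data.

Divided differences on the nodes -4, 0, 1:
  order 0: 16  0  -4
  order 1: -4  -4
  order 2: 0
The order-1 divided differences are all -4 (nonzero) and every higher order vanishes, so the data lies on a polynomial of degree exactly 1.

1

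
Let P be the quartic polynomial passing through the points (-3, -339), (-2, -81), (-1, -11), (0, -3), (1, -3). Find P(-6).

-4581

Using the Lagrange interpolation formula with nodes -3, -2, -1, 0, 1:
  L_0(u) = (u + 2)(u + 1)u(u - 1) / 24
  L_1(u) = (u + 3)(u + 1)u(u - 1) / -6
  L_2(u) = (u + 3)(u + 2)u(u - 1) / 4
  L_3(u) = (u + 3)(u + 2)(u + 1)(u - 1) / -6
  L_4(u) = (u + 3)(u + 2)(u + 1)u / 24
Then P(u) = -339·L_0(u) - 81·L_1(u) - 11·L_2(u) - 3·L_3(u) - 3·L_4(u).
Expanding and collecting terms gives P(u) = -3u⁴ + 3u³ - u² + u - 3.
Evaluating at u = -6: P(-6) = -4581.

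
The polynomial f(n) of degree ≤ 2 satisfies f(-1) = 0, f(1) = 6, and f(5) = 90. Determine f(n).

f(n) = 3n^2 + 3n

Write f(n) = an^2 + bn + c. Substituting each data point gives a linear system:
  a - b + c = 0
  a + b + c = 6
  25a + 5b + c = 90
Solving the system yields a = 3, b = 3, c = 0.
So f(n) = 3n^2 + 3n.
Check: f(1) = 6. ✓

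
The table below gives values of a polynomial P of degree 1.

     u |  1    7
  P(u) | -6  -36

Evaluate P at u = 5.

-26

Write P(u) = au + b. Substituting each data point gives a linear system:
  a + b = -6
  7a + b = -36
Solving the system yields a = -5, b = -1.
So P(u) = -5u - 1.
Then P(5) = -26.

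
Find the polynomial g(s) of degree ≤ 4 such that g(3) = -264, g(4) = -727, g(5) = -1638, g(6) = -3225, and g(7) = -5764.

g(s) = -2s^4 - 2s^3 - 6s^2 + 3s - 3

Using the Lagrange interpolation formula with nodes 3, 4, 5, 6, 7:
  L_0(s) = (s - 4)(s - 5)(s - 6)(s - 7) / 24
  L_1(s) = (s - 3)(s - 5)(s - 6)(s - 7) / -6
  L_2(s) = (s - 3)(s - 4)(s - 6)(s - 7) / 4
  L_3(s) = (s - 3)(s - 4)(s - 5)(s - 7) / -6
  L_4(s) = (s - 3)(s - 4)(s - 5)(s - 6) / 24
Then g(s) = -264·L_0(s) - 727·L_1(s) - 1638·L_2(s) - 3225·L_3(s) - 5764·L_4(s).
Expanding and collecting terms gives g(s) = -2s^4 - 2s^3 - 6s^2 + 3s - 3.
Check: g(3) = -264. ✓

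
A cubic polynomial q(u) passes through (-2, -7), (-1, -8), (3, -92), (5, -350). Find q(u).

Using the Lagrange interpolation formula with nodes -2, -1, 3, 5:
  L_0(u) = (u + 1)(u - 3)(u - 5) / -35
  L_1(u) = (u + 2)(u - 3)(u - 5) / 24
  L_2(u) = (u + 2)(u + 1)(u - 5) / -40
  L_3(u) = (u + 2)(u + 1)(u - 3) / 84
Then q(u) = -7·L_0(u) - 8·L_1(u) - 92·L_2(u) - 350·L_3(u).
Expanding and collecting terms gives q(u) = -2u^3 - 4u^2 + u - 5.
Check: q(5) = -350. ✓

q(u) = -2u^3 - 4u^2 + u - 5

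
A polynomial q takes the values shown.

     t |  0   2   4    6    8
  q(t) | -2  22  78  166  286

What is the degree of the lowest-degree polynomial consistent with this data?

2

Forward differences of the values at t = 0, 2, 4, 6, 8:
  q  : -2  22  78  166  286
  Δ  : 24  56  88  120
  Δ^2: 32  32  32
  Δ^3: 0  0
  Δ^4: 0
The second differences are constant (32) and nonzero, while all higher differences vanish, so the minimal degree is 2.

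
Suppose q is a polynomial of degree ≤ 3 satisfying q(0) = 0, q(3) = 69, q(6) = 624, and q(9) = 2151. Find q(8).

Using the Lagrange interpolation formula with nodes 0, 3, 6, 9:
  L_0(n) = (n - 3)(n - 6)(n - 9) / -162
  L_1(n) = n(n - 6)(n - 9) / 54
  L_2(n) = n(n - 3)(n - 9) / -54
  L_3(n) = n(n - 3)(n - 6) / 162
Then q(n) = 0·L_0(n) + 69·L_1(n) + 624·L_2(n) + 2151·L_3(n).
Expanding and collecting terms gives q(n) = 3n^3 - 4n.
Evaluating at n = 8: q(8) = 1504.

1504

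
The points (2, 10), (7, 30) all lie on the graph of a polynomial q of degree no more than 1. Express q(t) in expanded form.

q(t) = 4t + 2

Write q(t) = at + b. Substituting each data point gives a linear system:
  2a + b = 10
  7a + b = 30
Solving the system yields a = 4, b = 2.
So q(t) = 4t + 2.
Check: q(7) = 30. ✓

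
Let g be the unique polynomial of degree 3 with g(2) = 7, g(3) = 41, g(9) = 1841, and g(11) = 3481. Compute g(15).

Using the Lagrange interpolation formula with nodes 2, 3, 9, 11:
  L_0(u) = (u - 3)(u - 9)(u - 11) / -63
  L_1(u) = (u - 2)(u - 9)(u - 11) / 48
  L_2(u) = (u - 2)(u - 3)(u - 11) / -84
  L_3(u) = (u - 2)(u - 3)(u - 9) / 144
Then g(u) = 7·L_0(u) + 41·L_1(u) + 1841·L_2(u) + 3481·L_3(u).
Expanding and collecting terms gives g(u) = 3u^3 - 4u^2 - 3u + 5.
Evaluating at u = 15: g(15) = 9185.

9185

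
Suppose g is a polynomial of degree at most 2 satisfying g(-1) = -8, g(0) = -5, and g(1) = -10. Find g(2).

Forward differences of the values at s = -1, 0, 1:
  g  : -8  -5  -10
  Δ  : 3  -5
  Δ^2: -8
The second differences are constant, confirming degree 2.
Interpolating (Newton forward form) and evaluating at s = 2 gives g(2) = -23.

-23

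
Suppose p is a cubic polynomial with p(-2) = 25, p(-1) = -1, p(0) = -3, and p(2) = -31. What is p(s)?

Using the Lagrange interpolation formula with nodes -2, -1, 0, 2:
  L_0(s) = (s + 1)s(s - 2) / -8
  L_1(s) = (s + 2)s(s - 2) / 3
  L_2(s) = (s + 2)(s + 1)(s - 2) / -4
  L_3(s) = (s + 2)(s + 1)s / 24
Then p(s) = 25·L_0(s) - 1·L_1(s) - 3·L_2(s) - 31·L_3(s).
Expanding and collecting terms gives p(s) = -4s^3 + 2s - 3.
Check: p(2) = -31. ✓

p(s) = -4s^3 + 2s - 3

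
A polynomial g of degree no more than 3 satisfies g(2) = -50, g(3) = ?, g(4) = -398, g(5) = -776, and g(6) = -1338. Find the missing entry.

-168

The 4 known points determine the degree-3 polynomial uniquely.
Write g(n) = an^3 + bn^2 + cn + d. Substituting each data point gives a linear system:
  8a + 4b + 2c + d = -50
  64a + 16b + 4c + d = -398
  125a + 25b + 5c + d = -776
  216a + 36b + 6c + d = -1338
Solving the system yields a = -6, b = -2, c = 6, d = -6.
So g(n) = -6n³ - 2n² + 6n - 6.
Then g(3) = -168.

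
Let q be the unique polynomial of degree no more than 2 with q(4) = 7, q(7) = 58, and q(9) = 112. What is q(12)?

Using the Lagrange interpolation formula with nodes 4, 7, 9:
  L_0(n) = (n - 7)(n - 9) / 15
  L_1(n) = (n - 4)(n - 9) / -6
  L_2(n) = (n - 4)(n - 7) / 10
Then q(n) = 7·L_0(n) + 58·L_1(n) + 112·L_2(n).
Expanding and collecting terms gives q(n) = 2n^2 - 5n - 5.
Evaluating at n = 12: q(12) = 223.

223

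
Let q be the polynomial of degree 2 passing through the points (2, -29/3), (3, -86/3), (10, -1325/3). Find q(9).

-1058/3

Using the Lagrange interpolation formula with nodes 2, 3, 10:
  L_0(n) = (n - 3)(n - 10) / 8
  L_1(n) = (n - 2)(n - 10) / -7
  L_2(n) = (n - 2)(n - 3) / 56
Then q(n) = -29/3·L_0(n) - 86/3·L_1(n) - 1325/3·L_2(n).
Expanding and collecting terms gives q(n) = -5n^2 + 6n - 5/3.
Evaluating at n = 9: q(9) = -1058/3.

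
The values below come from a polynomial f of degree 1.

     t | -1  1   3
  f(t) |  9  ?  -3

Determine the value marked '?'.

3

The 2 known points determine the degree-1 polynomial uniquely.
Write f(t) = at + b. Substituting each data point gives a linear system:
  -a + b = 9
  3a + b = -3
Solving the system yields a = -3, b = 6.
So f(t) = -3t + 6.
Then f(1) = 3.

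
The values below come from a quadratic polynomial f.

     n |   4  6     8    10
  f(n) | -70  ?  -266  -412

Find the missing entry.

-152

On equispaced nodes a degree-2 polynomial has vanishing third forward difference, so
  - f(4) + 3·f(6) - 3·f(8) + f(10) = 0.
Substituting the known values and solving for f(6):
  3·f(6) = -456
  f(6) = -152.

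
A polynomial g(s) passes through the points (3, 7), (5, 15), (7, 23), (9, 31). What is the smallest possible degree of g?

Forward differences of the values at s = 3, 5, 7, 9:
  g  : 7  15  23  31
  Δ  : 8  8  8
  Δ^2: 0  0
  Δ^3: 0
The first differences are constant (8) and nonzero, while all higher differences vanish, so the minimal degree is 1.

1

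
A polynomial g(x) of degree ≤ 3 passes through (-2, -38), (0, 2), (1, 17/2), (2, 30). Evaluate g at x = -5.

Write g(x) = ax^3 + bx^2 + cx + d. Substituting each data point gives a linear system:
  -8a + 4b - 2c + d = -38
  d = 2
  a + b + c + d = 17/2
  8a + 4b + 2c + d = 30
Solving the system yields a = 3, b = -3/2, c = 5, d = 2.
So g(x) = 3x³ - (3/2)x² + 5x + 2.
Then g(-5) = -871/2.

-871/2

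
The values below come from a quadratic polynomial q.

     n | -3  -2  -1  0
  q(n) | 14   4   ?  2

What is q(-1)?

The 3 known points determine the degree-2 polynomial uniquely.
Write q(n) = an^2 + bn + c. Substituting each data point gives a linear system:
  9a - 3b + c = 14
  4a - 2b + c = 4
  c = 2
Solving the system yields a = 3, b = 5, c = 2.
So q(n) = 3n^2 + 5n + 2.
Then q(-1) = 0.

0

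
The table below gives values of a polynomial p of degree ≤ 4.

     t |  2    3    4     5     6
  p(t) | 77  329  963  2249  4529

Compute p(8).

13799

Forward differences of the values at t = 2, 3, 4, 5, 6:
  p  : 77  329  963  2249  4529
  Δ  : 252  634  1286  2280
  Δ^2: 382  652  994
  Δ^3: 270  342
  Δ^4: 72
The fourth differences are constant, confirming degree 4.
Interpolating (Newton forward form) and evaluating at t = 8 gives p(8) = 13799.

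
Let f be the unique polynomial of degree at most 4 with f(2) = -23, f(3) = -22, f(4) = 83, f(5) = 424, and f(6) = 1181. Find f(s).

Using the Lagrange interpolation formula with nodes 2, 3, 4, 5, 6:
  L_0(s) = (s - 3)(s - 4)(s - 5)(s - 6) / 24
  L_1(s) = (s - 2)(s - 4)(s - 5)(s - 6) / -6
  L_2(s) = (s - 2)(s - 3)(s - 5)(s - 6) / 4
  L_3(s) = (s - 2)(s - 3)(s - 4)(s - 6) / -6
  L_4(s) = (s - 2)(s - 3)(s - 4)(s - 5) / 24
Then f(s) = -23·L_0(s) - 22·L_1(s) + 83·L_2(s) + 424·L_3(s) + 1181·L_4(s).
Expanding and collecting terms gives f(s) = 2s^4 - 6s^3 - 4s^2 + 5s - 1.
Check: f(6) = 1181. ✓

f(s) = 2s^4 - 6s^3 - 4s^2 + 5s - 1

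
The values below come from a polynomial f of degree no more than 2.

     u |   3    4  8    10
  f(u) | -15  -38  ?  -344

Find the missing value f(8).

The 3 known points determine the degree-2 polynomial uniquely.
Write f(u) = au^2 + bu + c. Substituting each data point gives a linear system:
  9a + 3b + c = -15
  16a + 4b + c = -38
  100a + 10b + c = -344
Solving the system yields a = -4, b = 5, c = 6.
So f(u) = -4u^2 + 5u + 6.
Then f(8) = -210.

-210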